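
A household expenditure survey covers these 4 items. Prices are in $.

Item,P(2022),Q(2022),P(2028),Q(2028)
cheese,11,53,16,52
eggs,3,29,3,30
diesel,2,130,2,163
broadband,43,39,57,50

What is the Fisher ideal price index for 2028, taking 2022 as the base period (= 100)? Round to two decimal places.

Laspeyres component (base-period weights):
ΣP(2028)Q(2022) = 16×53 + 3×29 + 2×130 + 57×39 = 848 + 87 + 260 + 2223 = 3418
ΣP(2022)Q(2022) = 11×53 + 3×29 + 2×130 + 43×39 = 583 + 87 + 260 + 1677 = 2607
L = 3418 / 2607 × 100 = 131.1086
Paasche component (current-period weights):
ΣP(2028)Q(2028) = 16×52 + 3×30 + 2×163 + 57×50 = 832 + 90 + 326 + 2850 = 4098
ΣP(2022)Q(2028) = 11×52 + 3×30 + 2×163 + 43×50 = 572 + 90 + 326 + 2150 = 3138
P = 4098 / 3138 × 100 = 130.5927
Fisher = √(L × P) = √(131.1086 × 130.5927) = 130.8504

130.85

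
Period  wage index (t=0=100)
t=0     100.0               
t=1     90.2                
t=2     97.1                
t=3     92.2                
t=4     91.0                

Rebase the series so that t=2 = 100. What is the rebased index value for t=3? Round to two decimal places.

Rebased(t=3) = 92.2 / 97.1 × 100 = 94.9537

94.95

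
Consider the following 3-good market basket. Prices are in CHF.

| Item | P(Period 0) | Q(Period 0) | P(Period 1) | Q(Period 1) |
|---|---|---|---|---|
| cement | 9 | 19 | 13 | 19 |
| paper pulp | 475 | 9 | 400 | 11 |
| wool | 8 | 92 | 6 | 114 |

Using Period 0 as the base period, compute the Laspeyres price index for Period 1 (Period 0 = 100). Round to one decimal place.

84.9

Laspeyres price index uses base-period quantities as weights.
ΣP(Period 1)·Q(Period 0) = 13×19 + 400×9 + 6×92 = 247 + 3600 + 552 = 4399
ΣP(Period 0)·Q(Period 0) = 9×19 + 475×9 + 8×92 = 171 + 4275 + 736 = 5182
Index = 4399 / 5182 × 100 = 84.8900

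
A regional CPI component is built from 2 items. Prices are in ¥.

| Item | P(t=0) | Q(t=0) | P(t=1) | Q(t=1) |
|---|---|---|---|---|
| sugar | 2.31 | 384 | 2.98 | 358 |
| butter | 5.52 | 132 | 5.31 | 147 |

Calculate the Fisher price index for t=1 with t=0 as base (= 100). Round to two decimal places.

113.48

Laspeyres component (base-period weights):
ΣP(t=1)Q(t=0) = 2.98×384 + 5.31×132 = 1144.32 + 700.92 = 1845.24
ΣP(t=0)Q(t=0) = 2.31×384 + 5.52×132 = 887.04 + 728.64 = 1615.68
L = 1845.24 / 1615.68 × 100 = 114.2083
Paasche component (current-period weights):
ΣP(t=1)Q(t=1) = 2.98×358 + 5.31×147 = 1066.84 + 780.57 = 1847.41
ΣP(t=0)Q(t=1) = 2.31×358 + 5.52×147 = 826.98 + 811.44 = 1638.42
P = 1847.41 / 1638.42 × 100 = 112.7556
Fisher = √(L × P) = √(114.2083 × 112.7556) = 113.4796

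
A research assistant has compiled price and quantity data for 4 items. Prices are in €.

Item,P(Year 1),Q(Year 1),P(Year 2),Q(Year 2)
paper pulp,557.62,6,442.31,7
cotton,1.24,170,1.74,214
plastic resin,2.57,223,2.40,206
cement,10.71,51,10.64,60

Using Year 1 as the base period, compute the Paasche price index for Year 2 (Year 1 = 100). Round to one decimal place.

Paasche price index uses current-period quantities as weights.
ΣP(Year 2)·Q(Year 2) = 442.31×7 + 1.74×214 + 2.40×206 + 10.64×60 = 3096.17 + 372.36 + 494.4 + 638.4 = 4601.33
ΣP(Year 1)·Q(Year 2) = 557.62×7 + 1.24×214 + 2.57×206 + 10.71×60 = 3903.34 + 265.36 + 529.42 + 642.6 = 5340.72
Index = 4601.33 / 5340.72 × 100 = 86.1556

86.2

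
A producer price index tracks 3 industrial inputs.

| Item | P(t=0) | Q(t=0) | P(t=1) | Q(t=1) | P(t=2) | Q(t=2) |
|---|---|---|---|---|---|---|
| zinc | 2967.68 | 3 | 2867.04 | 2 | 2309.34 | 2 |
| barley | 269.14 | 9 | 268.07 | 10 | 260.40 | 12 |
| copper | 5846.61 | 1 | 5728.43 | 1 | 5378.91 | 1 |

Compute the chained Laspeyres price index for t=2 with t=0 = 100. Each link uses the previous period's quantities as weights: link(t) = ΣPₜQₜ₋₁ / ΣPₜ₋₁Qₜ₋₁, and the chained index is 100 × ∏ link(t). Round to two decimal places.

Link t=0→t=1:
ΣP(t=1)Q(t=0) = 2867.04×3 + 268.07×9 + 5728.43×1 = 8601.12 + 2412.63 + 5728.43 = 16742.18
ΣP(t=0)Q(t=0) = 2967.68×3 + 269.14×9 + 5846.61×1 = 8903.04 + 2422.26 + 5846.61 = 17171.91
link = 16742.18/17171.91 = 0.974975
Link t=1→t=2:
ΣP(t=2)Q(t=1) = 2309.34×2 + 260.40×10 + 5378.91×1 = 4618.68 + 2604 + 5378.91 = 12601.59
ΣP(t=1)Q(t=1) = 2867.04×2 + 268.07×10 + 5728.43×1 = 5734.08 + 2680.7 + 5728.43 = 14143.21
link = 12601.59/14143.21 = 0.890999
Chained index = 100 × 0.974975 × 0.890999 = 86.8702

86.87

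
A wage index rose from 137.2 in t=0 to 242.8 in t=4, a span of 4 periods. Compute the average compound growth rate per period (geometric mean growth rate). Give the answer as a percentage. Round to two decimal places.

Growth factor = (242.8/137.2)^(1/4) = (1.769679)^(1/4) = 1.153383
Growth rate = 1.153383 − 1 = 0.153383 = 15.3383%

15.34%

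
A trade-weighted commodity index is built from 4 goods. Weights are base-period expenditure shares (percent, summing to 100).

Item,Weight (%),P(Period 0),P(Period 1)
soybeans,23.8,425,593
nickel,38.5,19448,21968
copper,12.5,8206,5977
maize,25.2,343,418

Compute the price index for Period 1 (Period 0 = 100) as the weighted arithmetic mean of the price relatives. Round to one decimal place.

soybeans: 23.8 × (593/425) = 23.8 × 1.395294 = 33.2080
nickel: 38.5 × (21968/19448) = 38.5 × 1.129576 = 43.4887
copper: 12.5 × (5977/8206) = 12.5 × 0.728369 = 9.1046
maize: 25.2 × (418/343) = 25.2 × 1.218659 = 30.7102
Index = Σ wᵢ·(p₁ᵢ/p₀ᵢ) = 33.2080 + 43.4887 + 9.1046 + 30.7102 = 116.5115

116.5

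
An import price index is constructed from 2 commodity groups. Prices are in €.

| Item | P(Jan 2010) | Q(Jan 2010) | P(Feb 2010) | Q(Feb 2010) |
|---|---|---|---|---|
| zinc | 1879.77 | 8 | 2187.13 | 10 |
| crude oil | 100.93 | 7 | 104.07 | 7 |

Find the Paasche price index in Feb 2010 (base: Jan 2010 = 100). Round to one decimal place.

115.9

Paasche price index uses current-period quantities as weights.
ΣP(Feb 2010)·Q(Feb 2010) = 2187.13×10 + 104.07×7 = 21871.3 + 728.49 = 22599.79
ΣP(Jan 2010)·Q(Feb 2010) = 1879.77×10 + 100.93×7 = 18797.7 + 706.51 = 19504.21
Index = 22599.79 / 19504.21 × 100 = 115.8713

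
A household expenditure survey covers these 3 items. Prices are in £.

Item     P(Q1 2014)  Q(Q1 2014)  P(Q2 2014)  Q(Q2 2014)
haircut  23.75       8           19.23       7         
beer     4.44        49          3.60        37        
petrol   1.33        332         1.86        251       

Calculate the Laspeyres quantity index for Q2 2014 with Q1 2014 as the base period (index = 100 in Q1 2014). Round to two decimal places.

Laspeyres quantity index uses base-period prices as weights.
ΣP(Q1 2014)·Q(Q2 2014) = 23.75×7 + 4.44×37 + 1.33×251 = 166.25 + 164.28 + 333.83 = 664.36
ΣP(Q1 2014)·Q(Q1 2014) = 23.75×8 + 4.44×49 + 1.33×332 = 190 + 217.56 + 441.56 = 849.12
Index = 664.36 / 849.12 × 100 = 78.2410

78.24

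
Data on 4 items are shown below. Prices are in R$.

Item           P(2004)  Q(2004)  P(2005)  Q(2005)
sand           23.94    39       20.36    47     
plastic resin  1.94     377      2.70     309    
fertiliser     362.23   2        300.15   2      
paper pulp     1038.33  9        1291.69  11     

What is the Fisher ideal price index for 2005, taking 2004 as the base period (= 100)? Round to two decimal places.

Laspeyres component (base-period weights):
ΣP(2005)Q(2004) = 20.36×39 + 2.70×377 + 300.15×2 + 1291.69×9 = 794.04 + 1017.9 + 600.3 + 11625.21 = 14037.45
ΣP(2004)Q(2004) = 23.94×39 + 1.94×377 + 362.23×2 + 1038.33×9 = 933.66 + 731.38 + 724.46 + 9344.97 = 11734.47
L = 14037.45 / 11734.47 × 100 = 119.6258
Paasche component (current-period weights):
ΣP(2005)Q(2005) = 20.36×47 + 2.70×309 + 300.15×2 + 1291.69×11 = 956.92 + 834.3 + 600.3 + 14208.59 = 16600.11
ΣP(2004)Q(2005) = 23.94×47 + 1.94×309 + 362.23×2 + 1038.33×11 = 1125.18 + 599.46 + 724.46 + 11421.63 = 13870.73
P = 16600.11 / 13870.73 × 100 = 119.6773
Fisher = √(L × P) = √(119.6258 × 119.6773) = 119.6515

119.65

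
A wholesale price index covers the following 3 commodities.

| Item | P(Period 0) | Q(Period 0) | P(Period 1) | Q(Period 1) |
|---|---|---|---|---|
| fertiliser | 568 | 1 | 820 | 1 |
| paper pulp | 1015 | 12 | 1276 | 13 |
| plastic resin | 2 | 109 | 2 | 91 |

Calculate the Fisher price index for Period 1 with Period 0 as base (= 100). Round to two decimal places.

126.12

Laspeyres component (base-period weights):
ΣP(Period 1)Q(Period 0) = 820×1 + 1276×12 + 2×109 = 820 + 15312 + 218 = 16350
ΣP(Period 0)Q(Period 0) = 568×1 + 1015×12 + 2×109 = 568 + 12180 + 218 = 12966
L = 16350 / 12966 × 100 = 126.0990
Paasche component (current-period weights):
ΣP(Period 1)Q(Period 1) = 820×1 + 1276×13 + 2×91 = 820 + 16588 + 182 = 17590
ΣP(Period 0)Q(Period 1) = 568×1 + 1015×13 + 2×91 = 568 + 13195 + 182 = 13945
P = 17590 / 13945 × 100 = 126.1384
Fisher = √(L × P) = √(126.0990 × 126.1384) = 126.1187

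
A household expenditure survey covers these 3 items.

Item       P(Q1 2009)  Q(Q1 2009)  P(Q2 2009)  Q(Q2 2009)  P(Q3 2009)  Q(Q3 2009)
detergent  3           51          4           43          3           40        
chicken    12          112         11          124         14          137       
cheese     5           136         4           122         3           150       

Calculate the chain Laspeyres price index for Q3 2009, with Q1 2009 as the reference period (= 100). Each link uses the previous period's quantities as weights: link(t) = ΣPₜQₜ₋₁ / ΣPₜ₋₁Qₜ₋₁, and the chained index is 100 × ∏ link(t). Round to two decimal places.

Link Q1 2009→Q2 2009:
ΣP(Q2 2009)Q(Q1 2009) = 4×51 + 11×112 + 4×136 = 204 + 1232 + 544 = 1980
ΣP(Q1 2009)Q(Q1 2009) = 3×51 + 12×112 + 5×136 = 153 + 1344 + 680 = 2177
link = 1980/2177 = 0.909508
Link Q2 2009→Q3 2009:
ΣP(Q3 2009)Q(Q2 2009) = 3×43 + 14×124 + 3×122 = 129 + 1736 + 366 = 2231
ΣP(Q2 2009)Q(Q2 2009) = 4×43 + 11×124 + 4×122 = 172 + 1364 + 488 = 2024
link = 2231/2024 = 1.102273
Chained index = 100 × 0.909508 × 1.102273 = 100.2526

100.25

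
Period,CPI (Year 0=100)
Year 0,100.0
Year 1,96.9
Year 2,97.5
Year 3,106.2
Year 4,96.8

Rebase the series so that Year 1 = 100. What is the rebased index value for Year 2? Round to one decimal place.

Rebased(Year 2) = 97.5 / 96.9 × 100 = 100.6192

100.6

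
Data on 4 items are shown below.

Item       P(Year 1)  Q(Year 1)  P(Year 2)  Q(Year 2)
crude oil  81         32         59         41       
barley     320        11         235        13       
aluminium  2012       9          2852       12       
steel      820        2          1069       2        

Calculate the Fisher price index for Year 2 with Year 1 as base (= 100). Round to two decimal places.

Laspeyres component (base-period weights):
ΣP(Year 2)Q(Year 1) = 59×32 + 235×11 + 2852×9 + 1069×2 = 1888 + 2585 + 25668 + 2138 = 32279
ΣP(Year 1)Q(Year 1) = 81×32 + 320×11 + 2012×9 + 820×2 = 2592 + 3520 + 18108 + 1640 = 25860
L = 32279 / 25860 × 100 = 124.8221
Paasche component (current-period weights):
ΣP(Year 2)Q(Year 2) = 59×41 + 235×13 + 2852×12 + 1069×2 = 2419 + 3055 + 34224 + 2138 = 41836
ΣP(Year 1)Q(Year 2) = 81×41 + 320×13 + 2012×12 + 820×2 = 3321 + 4160 + 24144 + 1640 = 33265
P = 41836 / 33265 × 100 = 125.7658
Fisher = √(L × P) = √(124.8221 × 125.7658) = 125.2931

125.29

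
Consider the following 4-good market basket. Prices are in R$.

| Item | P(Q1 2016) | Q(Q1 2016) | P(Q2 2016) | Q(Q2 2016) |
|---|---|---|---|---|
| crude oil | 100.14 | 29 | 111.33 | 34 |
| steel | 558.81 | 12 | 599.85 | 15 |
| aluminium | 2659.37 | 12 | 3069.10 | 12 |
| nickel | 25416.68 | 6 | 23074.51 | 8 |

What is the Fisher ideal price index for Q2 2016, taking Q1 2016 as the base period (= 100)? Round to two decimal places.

95.26

Laspeyres component (base-period weights):
ΣP(Q2 2016)Q(Q1 2016) = 111.33×29 + 599.85×12 + 3069.10×12 + 23074.51×6 = 3228.57 + 7198.2 + 36829.2 + 138447.06 = 185703.03
ΣP(Q1 2016)Q(Q1 2016) = 100.14×29 + 558.81×12 + 2659.37×12 + 25416.68×6 = 2904.06 + 6705.72 + 31912.44 + 152500.08 = 194022.3
L = 185703.03 / 194022.3 × 100 = 95.7122
Paasche component (current-period weights):
ΣP(Q2 2016)Q(Q2 2016) = 111.33×34 + 599.85×15 + 3069.10×12 + 23074.51×8 = 3785.22 + 8997.75 + 36829.2 + 184596.08 = 234208.25
ΣP(Q1 2016)Q(Q2 2016) = 100.14×34 + 558.81×15 + 2659.37×12 + 25416.68×8 = 3404.76 + 8382.15 + 31912.44 + 203333.44 = 247032.79
P = 234208.25 / 247032.79 × 100 = 94.8086
Fisher = √(L × P) = √(95.7122 × 94.8086) = 95.2593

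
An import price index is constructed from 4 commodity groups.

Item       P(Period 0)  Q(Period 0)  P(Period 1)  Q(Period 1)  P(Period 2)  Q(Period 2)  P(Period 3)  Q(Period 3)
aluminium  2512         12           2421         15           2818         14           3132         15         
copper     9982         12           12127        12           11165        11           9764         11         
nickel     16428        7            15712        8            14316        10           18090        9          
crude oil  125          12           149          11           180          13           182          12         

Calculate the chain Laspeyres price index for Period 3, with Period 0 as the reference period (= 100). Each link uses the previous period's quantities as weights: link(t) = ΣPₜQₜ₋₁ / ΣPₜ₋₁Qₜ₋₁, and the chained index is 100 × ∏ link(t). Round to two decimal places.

Link Period 0→Period 1:
ΣP(Period 1)Q(Period 0) = 2421×12 + 12127×12 + 15712×7 + 149×12 = 29052 + 145524 + 109984 + 1788 = 286348
ΣP(Period 0)Q(Period 0) = 2512×12 + 9982×12 + 16428×7 + 125×12 = 30144 + 119784 + 114996 + 1500 = 266424
link = 286348/266424 = 1.074783
Link Period 1→Period 2:
ΣP(Period 2)Q(Period 1) = 2818×15 + 11165×12 + 14316×8 + 180×11 = 42270 + 133980 + 114528 + 1980 = 292758
ΣP(Period 1)Q(Period 1) = 2421×15 + 12127×12 + 15712×8 + 149×11 = 36315 + 145524 + 125696 + 1639 = 309174
link = 292758/309174 = 0.946904
Link Period 2→Period 3:
ΣP(Period 3)Q(Period 2) = 3132×14 + 9764×11 + 18090×10 + 182×13 = 43848 + 107404 + 180900 + 2366 = 334518
ΣP(Period 2)Q(Period 2) = 2818×14 + 11165×11 + 14316×10 + 180×13 = 39452 + 122815 + 143160 + 2340 = 307767
link = 334518/307767 = 1.086920
Chained index = 100 × 1.074783 × 0.946904 × 1.086920 = 110.6176

110.62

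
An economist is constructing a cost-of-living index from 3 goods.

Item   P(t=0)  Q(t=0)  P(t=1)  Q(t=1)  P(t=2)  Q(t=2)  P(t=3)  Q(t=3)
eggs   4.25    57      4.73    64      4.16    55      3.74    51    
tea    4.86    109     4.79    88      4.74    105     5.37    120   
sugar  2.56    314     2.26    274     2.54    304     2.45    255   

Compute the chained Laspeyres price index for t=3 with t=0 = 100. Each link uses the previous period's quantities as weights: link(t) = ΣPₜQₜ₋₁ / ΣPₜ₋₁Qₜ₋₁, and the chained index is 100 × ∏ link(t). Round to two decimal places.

98.84

Link t=0→t=1:
ΣP(t=1)Q(t=0) = 4.73×57 + 4.79×109 + 2.26×314 = 269.61 + 522.11 + 709.64 = 1501.36
ΣP(t=0)Q(t=0) = 4.25×57 + 4.86×109 + 2.56×314 = 242.25 + 529.74 + 803.84 = 1575.83
link = 1501.36/1575.83 = 0.952742
Link t=1→t=2:
ΣP(t=2)Q(t=1) = 4.16×64 + 4.74×88 + 2.54×274 = 266.24 + 417.12 + 695.96 = 1379.32
ΣP(t=1)Q(t=1) = 4.73×64 + 4.79×88 + 2.26×274 = 302.72 + 421.52 + 619.24 = 1343.48
link = 1379.32/1343.48 = 1.026677
Link t=2→t=3:
ΣP(t=3)Q(t=2) = 3.74×55 + 5.37×105 + 2.45×304 = 205.7 + 563.85 + 744.8 = 1514.35
ΣP(t=2)Q(t=2) = 4.16×55 + 4.74×105 + 2.54×304 = 228.8 + 497.7 + 772.16 = 1498.66
link = 1514.35/1498.66 = 1.010469
Chained index = 100 × 0.952742 × 1.026677 × 1.010469 = 98.8399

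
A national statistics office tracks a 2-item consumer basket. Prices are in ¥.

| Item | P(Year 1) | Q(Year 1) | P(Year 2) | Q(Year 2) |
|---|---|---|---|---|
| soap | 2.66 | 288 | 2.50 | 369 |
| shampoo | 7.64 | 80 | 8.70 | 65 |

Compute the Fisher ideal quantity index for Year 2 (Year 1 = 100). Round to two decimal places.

106.20

Laspeyres component (base-period weights):
ΣP(Year 1)Q(Year 2) = 2.66×369 + 7.64×65 = 981.54 + 496.6 = 1478.14
ΣP(Year 1)Q(Year 1) = 2.66×288 + 7.64×80 = 766.08 + 611.2 = 1377.28
L = 1478.14 / 1377.28 × 100 = 107.3231
Paasche component (current-period weights):
ΣP(Year 2)Q(Year 2) = 2.50×369 + 8.70×65 = 922.5 + 565.5 = 1488
ΣP(Year 2)Q(Year 1) = 2.50×288 + 8.70×80 = 720 + 696 = 1416
P = 1488 / 1416 × 100 = 105.0847
Fisher = √(L × P) = √(107.3231 × 105.0847) = 106.1980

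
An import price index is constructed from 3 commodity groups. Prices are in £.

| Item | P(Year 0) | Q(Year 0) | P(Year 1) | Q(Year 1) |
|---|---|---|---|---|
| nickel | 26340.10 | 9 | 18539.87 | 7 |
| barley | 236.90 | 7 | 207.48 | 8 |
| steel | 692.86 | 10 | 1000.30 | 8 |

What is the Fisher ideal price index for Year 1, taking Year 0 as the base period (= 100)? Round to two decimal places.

Laspeyres component (base-period weights):
ΣP(Year 1)Q(Year 0) = 18539.87×9 + 207.48×7 + 1000.30×10 = 166858.83 + 1452.36 + 10003 = 178314.19
ΣP(Year 0)Q(Year 0) = 26340.10×9 + 236.90×7 + 692.86×10 = 237060.9 + 1658.3 + 6928.6 = 245647.8
L = 178314.19 / 245647.8 × 100 = 72.5894
Paasche component (current-period weights):
ΣP(Year 1)Q(Year 1) = 18539.87×7 + 207.48×8 + 1000.30×8 = 129779.09 + 1659.84 + 8002.4 = 139441.33
ΣP(Year 0)Q(Year 1) = 26340.10×7 + 236.90×8 + 692.86×8 = 184380.7 + 1895.2 + 5542.88 = 191818.78
P = 139441.33 / 191818.78 × 100 = 72.6943
Fisher = √(L × P) = √(72.5894 × 72.6943) = 72.6418

72.64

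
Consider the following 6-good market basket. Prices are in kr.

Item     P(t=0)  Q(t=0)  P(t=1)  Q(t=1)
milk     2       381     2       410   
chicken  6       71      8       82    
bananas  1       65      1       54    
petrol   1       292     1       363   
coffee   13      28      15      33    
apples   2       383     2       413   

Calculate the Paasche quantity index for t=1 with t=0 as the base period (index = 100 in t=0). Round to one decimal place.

Paasche quantity index uses current-period prices as weights.
ΣP(t=1)·Q(t=1) = 2×410 + 8×82 + 1×54 + 1×363 + 15×33 + 2×413 = 820 + 656 + 54 + 363 + 495 + 826 = 3214
ΣP(t=1)·Q(t=0) = 2×381 + 8×71 + 1×65 + 1×292 + 15×28 + 2×383 = 762 + 568 + 65 + 292 + 420 + 766 = 2873
Index = 3214 / 2873 × 100 = 111.8691

111.9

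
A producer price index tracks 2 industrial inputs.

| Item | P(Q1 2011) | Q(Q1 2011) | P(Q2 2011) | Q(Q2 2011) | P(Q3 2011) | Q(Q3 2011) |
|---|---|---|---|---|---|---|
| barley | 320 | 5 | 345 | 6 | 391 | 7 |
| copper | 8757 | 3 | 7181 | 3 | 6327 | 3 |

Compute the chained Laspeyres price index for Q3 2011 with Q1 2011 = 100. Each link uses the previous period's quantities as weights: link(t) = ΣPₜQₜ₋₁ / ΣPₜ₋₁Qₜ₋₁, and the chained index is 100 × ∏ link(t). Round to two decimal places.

75.40

Link Q1 2011→Q2 2011:
ΣP(Q2 2011)Q(Q1 2011) = 345×5 + 7181×3 = 1725 + 21543 = 23268
ΣP(Q1 2011)Q(Q1 2011) = 320×5 + 8757×3 = 1600 + 26271 = 27871
link = 23268/27871 = 0.834846
Link Q2 2011→Q3 2011:
ΣP(Q3 2011)Q(Q2 2011) = 391×6 + 6327×3 = 2346 + 18981 = 21327
ΣP(Q2 2011)Q(Q2 2011) = 345×6 + 7181×3 = 2070 + 21543 = 23613
link = 21327/23613 = 0.903189
Chained index = 100 × 0.834846 × 0.903189 = 75.4024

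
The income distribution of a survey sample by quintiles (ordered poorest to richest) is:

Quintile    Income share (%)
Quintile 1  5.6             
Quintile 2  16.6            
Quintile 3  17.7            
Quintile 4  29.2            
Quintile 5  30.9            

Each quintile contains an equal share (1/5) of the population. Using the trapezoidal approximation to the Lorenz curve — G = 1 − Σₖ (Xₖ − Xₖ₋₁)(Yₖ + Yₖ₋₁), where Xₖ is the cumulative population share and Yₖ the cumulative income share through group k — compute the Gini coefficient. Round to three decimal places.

0.253

Cumulative income shares Yₖ: 0.0560, 0.2220, 0.3990, 0.6910, 1.0000
Σ (Xₖ−Xₖ₋₁)(Yₖ+Yₖ₋₁) = (1/5)(0.0560+0.0000) + (1/5)(0.2220+0.0560) + (1/5)(0.3990+0.2220) + (1/5)(0.6910+0.3990) + (1/5)(1.0000+0.6910)
  = 0.0112 + 0.0556 + 0.1242 + 0.2180 + 0.3382 = 0.7472
G = 1 − 0.7472 = 0.2528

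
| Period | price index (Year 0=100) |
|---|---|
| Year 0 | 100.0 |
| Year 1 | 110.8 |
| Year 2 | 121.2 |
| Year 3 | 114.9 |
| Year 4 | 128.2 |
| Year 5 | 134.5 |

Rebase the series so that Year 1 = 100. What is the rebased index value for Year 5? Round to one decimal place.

121.4

Rebased(Year 5) = 134.5 / 110.8 × 100 = 121.3899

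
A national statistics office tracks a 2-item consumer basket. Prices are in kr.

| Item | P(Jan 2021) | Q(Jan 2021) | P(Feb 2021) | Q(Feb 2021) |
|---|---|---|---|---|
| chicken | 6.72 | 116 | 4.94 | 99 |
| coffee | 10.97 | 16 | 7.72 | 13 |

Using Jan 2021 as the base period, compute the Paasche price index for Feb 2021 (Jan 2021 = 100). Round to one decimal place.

Paasche price index uses current-period quantities as weights.
ΣP(Feb 2021)·Q(Feb 2021) = 4.94×99 + 7.72×13 = 489.06 + 100.36 = 589.42
ΣP(Jan 2021)·Q(Feb 2021) = 6.72×99 + 10.97×13 = 665.28 + 142.61 = 807.89
Index = 589.42 / 807.89 × 100 = 72.9580

73.0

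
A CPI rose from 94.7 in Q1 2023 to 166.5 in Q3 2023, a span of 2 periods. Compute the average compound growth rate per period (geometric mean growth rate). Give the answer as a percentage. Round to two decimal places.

32.60%

Growth factor = (166.5/94.7)^(1/2) = (1.758184)^(1/2) = 1.325965
Growth rate = 1.325965 − 1 = 0.325965 = 32.5965%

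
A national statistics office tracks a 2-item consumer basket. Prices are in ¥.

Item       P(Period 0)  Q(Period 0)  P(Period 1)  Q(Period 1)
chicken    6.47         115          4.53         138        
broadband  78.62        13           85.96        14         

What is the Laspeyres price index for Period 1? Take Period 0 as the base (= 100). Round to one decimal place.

Laspeyres price index uses base-period quantities as weights.
ΣP(Period 1)·Q(Period 0) = 4.53×115 + 85.96×13 = 520.95 + 1117.48 = 1638.43
ΣP(Period 0)·Q(Period 0) = 6.47×115 + 78.62×13 = 744.05 + 1022.06 = 1766.11
Index = 1638.43 / 1766.11 × 100 = 92.7706

92.8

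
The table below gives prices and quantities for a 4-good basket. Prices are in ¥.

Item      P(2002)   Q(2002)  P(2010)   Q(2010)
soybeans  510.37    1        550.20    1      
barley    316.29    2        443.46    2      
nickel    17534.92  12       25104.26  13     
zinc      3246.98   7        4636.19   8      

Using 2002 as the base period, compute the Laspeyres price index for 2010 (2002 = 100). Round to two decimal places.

143.05

Laspeyres price index uses base-period quantities as weights.
ΣP(2010)·Q(2002) = 550.20×1 + 443.46×2 + 25104.26×12 + 4636.19×7 = 550.2 + 886.92 + 301251.12 + 32453.33 = 335141.57
ΣP(2002)·Q(2002) = 510.37×1 + 316.29×2 + 17534.92×12 + 3246.98×7 = 510.37 + 632.58 + 210419.04 + 22728.86 = 234290.85
Index = 335141.57 / 234290.85 × 100 = 143.0451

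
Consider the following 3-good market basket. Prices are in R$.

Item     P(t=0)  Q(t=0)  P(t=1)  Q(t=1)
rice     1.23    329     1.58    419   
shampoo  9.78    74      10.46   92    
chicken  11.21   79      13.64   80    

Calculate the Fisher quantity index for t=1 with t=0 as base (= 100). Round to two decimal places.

114.65

Laspeyres component (base-period weights):
ΣP(t=0)Q(t=1) = 1.23×419 + 9.78×92 + 11.21×80 = 515.37 + 899.76 + 896.8 = 2311.93
ΣP(t=0)Q(t=0) = 1.23×329 + 9.78×74 + 11.21×79 = 404.67 + 723.72 + 885.59 = 2013.98
L = 2311.93 / 2013.98 × 100 = 114.7941
Paasche component (current-period weights):
ΣP(t=1)Q(t=1) = 1.58×419 + 10.46×92 + 13.64×80 = 662.02 + 962.32 + 1091.2 = 2715.54
ΣP(t=1)Q(t=0) = 1.58×329 + 10.46×74 + 13.64×79 = 519.82 + 774.04 + 1077.56 = 2371.42
P = 2715.54 / 2371.42 × 100 = 114.5111
Fisher = √(L × P) = √(114.7941 × 114.5111) = 114.6525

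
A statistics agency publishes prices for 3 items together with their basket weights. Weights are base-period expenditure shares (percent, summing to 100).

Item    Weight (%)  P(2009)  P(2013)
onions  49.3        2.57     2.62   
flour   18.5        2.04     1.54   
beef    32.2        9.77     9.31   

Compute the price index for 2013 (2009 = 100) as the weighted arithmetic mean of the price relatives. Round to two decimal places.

onions: 49.3 × (2.62/2.57) = 49.3 × 1.019455 = 50.2591
flour: 18.5 × (1.54/2.04) = 18.5 × 0.754902 = 13.9657
beef: 32.2 × (9.31/9.77) = 32.2 × 0.952917 = 30.6839
Index = Σ wᵢ·(p₁ᵢ/p₀ᵢ) = 50.2591 + 13.9657 + 30.6839 = 94.9088

94.91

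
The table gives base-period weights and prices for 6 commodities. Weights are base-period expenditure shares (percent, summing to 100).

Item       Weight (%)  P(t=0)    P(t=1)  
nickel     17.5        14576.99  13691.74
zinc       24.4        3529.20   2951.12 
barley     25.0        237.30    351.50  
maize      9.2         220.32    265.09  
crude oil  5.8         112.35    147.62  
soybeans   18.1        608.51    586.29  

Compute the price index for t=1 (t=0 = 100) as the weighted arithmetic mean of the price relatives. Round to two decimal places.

110.00

nickel: 17.5 × (13691.74/14576.99) = 17.5 × 0.939271 = 16.4372
zinc: 24.4 × (2951.12/3529.20) = 24.4 × 0.836201 = 20.4033
barley: 25.0 × (351.50/237.30) = 25.0 × 1.481247 = 37.0312
maize: 9.2 × (265.09/220.32) = 9.2 × 1.203204 = 11.0695
crude oil: 5.8 × (147.62/112.35) = 5.8 × 1.313930 = 7.6208
soybeans: 18.1 × (586.29/608.51) = 18.1 × 0.963485 = 17.4391
Index = Σ wᵢ·(p₁ᵢ/p₀ᵢ) = 16.4372 + 20.4033 + 37.0312 + 11.0695 + 7.6208 + 17.4391 = 110.0011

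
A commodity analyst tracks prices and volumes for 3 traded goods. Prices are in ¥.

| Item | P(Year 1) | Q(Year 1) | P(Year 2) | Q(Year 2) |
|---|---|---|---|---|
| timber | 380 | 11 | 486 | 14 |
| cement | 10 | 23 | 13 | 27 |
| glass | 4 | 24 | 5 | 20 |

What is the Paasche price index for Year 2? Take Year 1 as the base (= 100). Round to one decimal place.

Paasche price index uses current-period quantities as weights.
ΣP(Year 2)·Q(Year 2) = 486×14 + 13×27 + 5×20 = 6804 + 351 + 100 = 7255
ΣP(Year 1)·Q(Year 2) = 380×14 + 10×27 + 4×20 = 5320 + 270 + 80 = 5670
Index = 7255 / 5670 × 100 = 127.9541

128.0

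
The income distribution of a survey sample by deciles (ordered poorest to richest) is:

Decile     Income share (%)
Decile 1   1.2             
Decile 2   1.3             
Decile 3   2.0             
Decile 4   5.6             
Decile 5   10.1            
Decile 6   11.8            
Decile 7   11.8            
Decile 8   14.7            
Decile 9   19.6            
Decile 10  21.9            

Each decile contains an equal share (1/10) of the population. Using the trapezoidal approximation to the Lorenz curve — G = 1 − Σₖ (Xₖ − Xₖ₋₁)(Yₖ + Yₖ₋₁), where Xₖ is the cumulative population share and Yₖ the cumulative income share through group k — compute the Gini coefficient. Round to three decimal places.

0.398

Cumulative income shares Yₖ: 0.0120, 0.0250, 0.0450, 0.1010, 0.2020, 0.3200, 0.4380, 0.5850, 0.7810, 1.0000
Σ (Xₖ−Xₖ₋₁)(Yₖ+Yₖ₋₁) = (1/10)(0.0120+0.0000) + (1/10)(0.0250+0.0120) + (1/10)(0.0450+0.0250) + (1/10)(0.1010+0.0450) + (1/10)(0.2020+0.1010) + (1/10)(0.3200+0.2020) + (1/10)(0.4380+0.3200) + (1/10)(0.5850+0.4380) + (1/10)(0.7810+0.5850) + (1/10)(1.0000+0.7810)
  = 0.0012 + 0.0037 + 0.0070 + 0.0146 + 0.0303 + 0.0522 + 0.0758 + 0.1023 + 0.1366 + 0.1781 = 0.6018
G = 1 − 0.6018 = 0.3982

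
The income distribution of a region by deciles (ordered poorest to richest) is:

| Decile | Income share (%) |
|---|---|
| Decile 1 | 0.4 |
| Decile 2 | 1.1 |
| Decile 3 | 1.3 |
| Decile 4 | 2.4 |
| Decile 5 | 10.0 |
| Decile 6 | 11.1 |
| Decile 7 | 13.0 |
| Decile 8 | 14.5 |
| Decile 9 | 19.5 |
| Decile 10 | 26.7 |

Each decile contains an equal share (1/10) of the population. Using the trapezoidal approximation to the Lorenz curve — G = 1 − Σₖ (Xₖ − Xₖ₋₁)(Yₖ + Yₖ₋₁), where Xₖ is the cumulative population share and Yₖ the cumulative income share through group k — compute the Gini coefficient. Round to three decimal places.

Cumulative income shares Yₖ: 0.0040, 0.0150, 0.0280, 0.0520, 0.1520, 0.2630, 0.3930, 0.5380, 0.7330, 1.0000
Σ (Xₖ−Xₖ₋₁)(Yₖ+Yₖ₋₁) = (1/10)(0.0040+0.0000) + (1/10)(0.0150+0.0040) + (1/10)(0.0280+0.0150) + (1/10)(0.0520+0.0280) + (1/10)(0.1520+0.0520) + (1/10)(0.2630+0.1520) + (1/10)(0.3930+0.2630) + (1/10)(0.5380+0.3930) + (1/10)(0.7330+0.5380) + (1/10)(1.0000+0.7330)
  = 0.0004 + 0.0019 + 0.0043 + 0.0080 + 0.0204 + 0.0415 + 0.0656 + 0.0931 + 0.1271 + 0.1733 = 0.5356
G = 1 − 0.5356 = 0.4644

0.464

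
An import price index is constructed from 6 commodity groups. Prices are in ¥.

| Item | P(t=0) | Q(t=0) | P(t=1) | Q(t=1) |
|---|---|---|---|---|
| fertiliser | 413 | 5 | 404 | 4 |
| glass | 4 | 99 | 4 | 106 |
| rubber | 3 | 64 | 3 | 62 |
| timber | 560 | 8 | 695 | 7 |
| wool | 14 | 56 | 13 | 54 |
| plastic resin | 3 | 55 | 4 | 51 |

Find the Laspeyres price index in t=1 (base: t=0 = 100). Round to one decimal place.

Laspeyres price index uses base-period quantities as weights.
ΣP(t=1)·Q(t=0) = 404×5 + 4×99 + 3×64 + 695×8 + 13×56 + 4×55 = 2020 + 396 + 192 + 5560 + 728 + 220 = 9116
ΣP(t=0)·Q(t=0) = 413×5 + 4×99 + 3×64 + 560×8 + 14×56 + 3×55 = 2065 + 396 + 192 + 4480 + 784 + 165 = 8082
Index = 9116 / 8082 × 100 = 112.7939

112.8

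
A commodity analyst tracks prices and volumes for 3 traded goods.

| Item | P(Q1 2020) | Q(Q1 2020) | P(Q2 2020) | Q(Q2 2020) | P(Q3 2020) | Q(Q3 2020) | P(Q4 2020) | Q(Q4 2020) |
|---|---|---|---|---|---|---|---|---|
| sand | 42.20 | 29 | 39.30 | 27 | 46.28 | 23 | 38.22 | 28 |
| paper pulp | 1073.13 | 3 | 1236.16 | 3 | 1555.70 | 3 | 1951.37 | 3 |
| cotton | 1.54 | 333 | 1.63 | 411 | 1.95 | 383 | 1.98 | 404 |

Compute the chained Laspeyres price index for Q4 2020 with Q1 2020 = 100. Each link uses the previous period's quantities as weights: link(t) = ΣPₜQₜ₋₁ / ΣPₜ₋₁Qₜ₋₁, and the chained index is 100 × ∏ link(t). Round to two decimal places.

Link Q1 2020→Q2 2020:
ΣP(Q2 2020)Q(Q1 2020) = 39.30×29 + 1236.16×3 + 1.63×333 = 1139.7 + 3708.48 + 542.79 = 5390.97
ΣP(Q1 2020)Q(Q1 2020) = 42.20×29 + 1073.13×3 + 1.54×333 = 1223.8 + 3219.39 + 512.82 = 4956.01
link = 5390.97/4956.01 = 1.087764
Link Q2 2020→Q3 2020:
ΣP(Q3 2020)Q(Q2 2020) = 46.28×27 + 1555.70×3 + 1.95×411 = 1249.56 + 4667.1 + 801.45 = 6718.11
ΣP(Q2 2020)Q(Q2 2020) = 39.30×27 + 1236.16×3 + 1.63×411 = 1061.1 + 3708.48 + 669.93 = 5439.51
link = 6718.11/5439.51 = 1.235058
Link Q3 2020→Q4 2020:
ΣP(Q4 2020)Q(Q3 2020) = 38.22×23 + 1951.37×3 + 1.98×383 = 879.06 + 5854.11 + 758.34 = 7491.51
ΣP(Q3 2020)Q(Q3 2020) = 46.28×23 + 1555.70×3 + 1.95×383 = 1064.44 + 4667.1 + 746.85 = 6478.39
link = 7491.51/6478.39 = 1.156385
Chained index = 100 × 1.087764 × 1.235058 × 1.156385 = 155.3547

155.35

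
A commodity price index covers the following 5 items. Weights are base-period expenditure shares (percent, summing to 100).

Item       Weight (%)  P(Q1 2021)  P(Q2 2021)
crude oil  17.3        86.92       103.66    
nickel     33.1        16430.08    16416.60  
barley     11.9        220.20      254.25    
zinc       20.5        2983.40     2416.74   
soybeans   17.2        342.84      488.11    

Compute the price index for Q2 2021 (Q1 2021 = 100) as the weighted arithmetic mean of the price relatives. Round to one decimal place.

108.5

crude oil: 17.3 × (103.66/86.92) = 17.3 × 1.192591 = 20.6318
nickel: 33.1 × (16416.60/16430.08) = 33.1 × 0.999180 = 33.0728
barley: 11.9 × (254.25/220.20) = 11.9 × 1.154632 = 13.7401
zinc: 20.5 × (2416.74/2983.40) = 20.5 × 0.810062 = 16.6063
soybeans: 17.2 × (488.11/342.84) = 17.2 × 1.423725 = 24.4881
Index = Σ wᵢ·(p₁ᵢ/p₀ᵢ) = 20.6318 + 33.0728 + 13.7401 + 16.6063 + 24.4881 = 108.5391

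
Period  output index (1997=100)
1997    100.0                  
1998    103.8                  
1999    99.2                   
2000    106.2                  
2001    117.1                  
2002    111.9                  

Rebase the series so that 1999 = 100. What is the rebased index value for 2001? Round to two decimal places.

Rebased(2001) = 117.1 / 99.2 × 100 = 118.0444

118.04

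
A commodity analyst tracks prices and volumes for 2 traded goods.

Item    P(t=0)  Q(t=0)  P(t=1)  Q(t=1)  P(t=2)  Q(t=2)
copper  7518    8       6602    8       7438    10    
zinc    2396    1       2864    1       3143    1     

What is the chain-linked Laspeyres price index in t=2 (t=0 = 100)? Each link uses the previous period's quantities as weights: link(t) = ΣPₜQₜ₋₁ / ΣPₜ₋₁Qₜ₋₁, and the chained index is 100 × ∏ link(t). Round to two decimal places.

Link t=0→t=1:
ΣP(t=1)Q(t=0) = 6602×8 + 2864×1 = 52816 + 2864 = 55680
ΣP(t=0)Q(t=0) = 7518×8 + 2396×1 = 60144 + 2396 = 62540
link = 55680/62540 = 0.890310
Link t=1→t=2:
ΣP(t=2)Q(t=1) = 7438×8 + 3143×1 = 59504 + 3143 = 62647
ΣP(t=1)Q(t=1) = 6602×8 + 2864×1 = 52816 + 2864 = 55680
link = 62647/55680 = 1.125126
Chained index = 100 × 0.890310 × 1.125126 = 100.1711

100.17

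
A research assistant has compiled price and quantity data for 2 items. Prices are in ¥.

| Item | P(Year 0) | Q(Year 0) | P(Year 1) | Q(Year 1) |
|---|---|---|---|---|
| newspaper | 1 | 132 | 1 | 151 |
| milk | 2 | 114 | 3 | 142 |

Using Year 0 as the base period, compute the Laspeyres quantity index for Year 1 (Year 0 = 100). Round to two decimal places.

120.83

Laspeyres quantity index uses base-period prices as weights.
ΣP(Year 0)·Q(Year 1) = 1×151 + 2×142 = 151 + 284 = 435
ΣP(Year 0)·Q(Year 0) = 1×132 + 2×114 = 132 + 228 = 360
Index = 435 / 360 × 100 = 120.8333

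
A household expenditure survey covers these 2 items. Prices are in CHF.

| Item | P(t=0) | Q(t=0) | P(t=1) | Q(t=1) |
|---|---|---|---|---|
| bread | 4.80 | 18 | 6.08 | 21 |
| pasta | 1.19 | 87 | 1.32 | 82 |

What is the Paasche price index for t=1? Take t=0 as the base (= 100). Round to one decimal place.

118.9

Paasche price index uses current-period quantities as weights.
ΣP(t=1)·Q(t=1) = 6.08×21 + 1.32×82 = 127.68 + 108.24 = 235.92
ΣP(t=0)·Q(t=1) = 4.80×21 + 1.19×82 = 100.8 + 97.58 = 198.38
Index = 235.92 / 198.38 × 100 = 118.9233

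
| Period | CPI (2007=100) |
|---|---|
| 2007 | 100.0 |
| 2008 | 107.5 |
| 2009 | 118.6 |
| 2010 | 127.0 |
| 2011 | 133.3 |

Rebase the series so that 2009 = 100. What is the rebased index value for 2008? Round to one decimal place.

90.6

Rebased(2008) = 107.5 / 118.6 × 100 = 90.6408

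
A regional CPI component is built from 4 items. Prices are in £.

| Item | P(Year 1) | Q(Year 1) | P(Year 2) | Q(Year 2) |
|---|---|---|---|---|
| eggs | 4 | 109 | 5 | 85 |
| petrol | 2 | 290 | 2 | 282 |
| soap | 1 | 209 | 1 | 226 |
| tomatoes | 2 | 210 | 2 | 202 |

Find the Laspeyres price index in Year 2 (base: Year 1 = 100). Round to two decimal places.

106.63

Laspeyres price index uses base-period quantities as weights.
ΣP(Year 2)·Q(Year 1) = 5×109 + 2×290 + 1×209 + 2×210 = 545 + 580 + 209 + 420 = 1754
ΣP(Year 1)·Q(Year 1) = 4×109 + 2×290 + 1×209 + 2×210 = 436 + 580 + 209 + 420 = 1645
Index = 1754 / 1645 × 100 = 106.6261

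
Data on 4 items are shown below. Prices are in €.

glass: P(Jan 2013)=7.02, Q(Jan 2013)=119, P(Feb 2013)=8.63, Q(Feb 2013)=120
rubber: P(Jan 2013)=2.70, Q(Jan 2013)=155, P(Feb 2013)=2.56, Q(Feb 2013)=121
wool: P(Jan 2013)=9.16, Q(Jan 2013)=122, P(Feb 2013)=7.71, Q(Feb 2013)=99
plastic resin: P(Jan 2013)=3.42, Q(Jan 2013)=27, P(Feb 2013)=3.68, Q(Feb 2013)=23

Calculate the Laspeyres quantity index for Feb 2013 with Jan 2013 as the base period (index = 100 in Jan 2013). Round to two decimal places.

87.45

Laspeyres quantity index uses base-period prices as weights.
ΣP(Jan 2013)·Q(Feb 2013) = 7.02×120 + 2.70×121 + 9.16×99 + 3.42×23 = 842.4 + 326.7 + 906.84 + 78.66 = 2154.6
ΣP(Jan 2013)·Q(Jan 2013) = 7.02×119 + 2.70×155 + 9.16×122 + 3.42×27 = 835.38 + 418.5 + 1117.52 + 92.34 = 2463.74
Index = 2154.6 / 2463.74 × 100 = 87.4524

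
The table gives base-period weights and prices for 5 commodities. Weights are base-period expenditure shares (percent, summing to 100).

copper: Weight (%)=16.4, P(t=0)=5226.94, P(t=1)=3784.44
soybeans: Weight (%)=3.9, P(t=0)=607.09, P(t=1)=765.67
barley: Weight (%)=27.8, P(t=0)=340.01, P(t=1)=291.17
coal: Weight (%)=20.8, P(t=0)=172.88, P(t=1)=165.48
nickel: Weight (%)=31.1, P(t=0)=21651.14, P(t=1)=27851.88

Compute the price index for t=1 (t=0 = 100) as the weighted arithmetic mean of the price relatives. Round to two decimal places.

100.52

copper: 16.4 × (3784.44/5226.94) = 16.4 × 0.724026 = 11.8740
soybeans: 3.9 × (765.67/607.09) = 3.9 × 1.261213 = 4.9187
barley: 27.8 × (291.17/340.01) = 27.8 × 0.856357 = 23.8067
coal: 20.8 × (165.48/172.88) = 20.8 × 0.957196 = 19.9097
nickel: 31.1 × (27851.88/21651.14) = 31.1 × 1.286393 = 40.0068
Index = Σ wᵢ·(p₁ᵢ/p₀ᵢ) = 11.8740 + 4.9187 + 23.8067 + 19.9097 + 40.0068 = 100.5160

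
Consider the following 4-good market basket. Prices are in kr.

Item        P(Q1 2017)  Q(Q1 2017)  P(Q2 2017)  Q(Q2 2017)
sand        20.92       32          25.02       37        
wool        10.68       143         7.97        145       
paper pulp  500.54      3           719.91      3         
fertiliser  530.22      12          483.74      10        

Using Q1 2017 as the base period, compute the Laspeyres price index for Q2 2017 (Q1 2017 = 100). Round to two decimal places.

98.45

Laspeyres price index uses base-period quantities as weights.
ΣP(Q2 2017)·Q(Q1 2017) = 25.02×32 + 7.97×143 + 719.91×3 + 483.74×12 = 800.64 + 1139.71 + 2159.73 + 5804.88 = 9904.96
ΣP(Q1 2017)·Q(Q1 2017) = 20.92×32 + 10.68×143 + 500.54×3 + 530.22×12 = 669.44 + 1527.24 + 1501.62 + 6362.64 = 10060.94
Index = 9904.96 / 10060.94 × 100 = 98.4496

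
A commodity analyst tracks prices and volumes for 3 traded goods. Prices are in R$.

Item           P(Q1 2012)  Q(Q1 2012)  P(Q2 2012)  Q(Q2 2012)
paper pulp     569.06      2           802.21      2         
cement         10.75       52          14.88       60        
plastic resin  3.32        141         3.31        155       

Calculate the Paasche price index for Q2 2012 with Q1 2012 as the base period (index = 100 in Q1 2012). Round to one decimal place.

Paasche price index uses current-period quantities as weights.
ΣP(Q2 2012)·Q(Q2 2012) = 802.21×2 + 14.88×60 + 3.31×155 = 1604.42 + 892.8 + 513.05 = 3010.27
ΣP(Q1 2012)·Q(Q2 2012) = 569.06×2 + 10.75×60 + 3.32×155 = 1138.12 + 645 + 514.6 = 2297.72
Index = 3010.27 / 2297.72 × 100 = 131.0112

131.0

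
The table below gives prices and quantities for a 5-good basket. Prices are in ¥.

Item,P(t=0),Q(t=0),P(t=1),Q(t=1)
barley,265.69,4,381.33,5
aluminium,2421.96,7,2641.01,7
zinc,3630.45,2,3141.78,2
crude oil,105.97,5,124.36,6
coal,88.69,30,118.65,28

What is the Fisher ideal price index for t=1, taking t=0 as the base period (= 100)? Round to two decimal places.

107.16

Laspeyres component (base-period weights):
ΣP(t=1)Q(t=0) = 381.33×4 + 2641.01×7 + 3141.78×2 + 124.36×5 + 118.65×30 = 1525.32 + 18487.07 + 6283.56 + 621.8 + 3559.5 = 30477.25
ΣP(t=0)Q(t=0) = 265.69×4 + 2421.96×7 + 3630.45×2 + 105.97×5 + 88.69×30 = 1062.76 + 16953.72 + 7260.9 + 529.85 + 2660.7 = 28467.93
L = 30477.25 / 28467.93 × 100 = 107.0582
Paasche component (current-period weights):
ΣP(t=1)Q(t=1) = 381.33×5 + 2641.01×7 + 3141.78×2 + 124.36×6 + 118.65×28 = 1906.65 + 18487.07 + 6283.56 + 746.16 + 3322.2 = 30745.64
ΣP(t=0)Q(t=1) = 265.69×5 + 2421.96×7 + 3630.45×2 + 105.97×6 + 88.69×28 = 1328.45 + 16953.72 + 7260.9 + 635.82 + 2483.32 = 28662.21
P = 30745.64 / 28662.21 × 100 = 107.2689
Fisher = √(L × P) = √(107.0582 × 107.2689) = 107.1635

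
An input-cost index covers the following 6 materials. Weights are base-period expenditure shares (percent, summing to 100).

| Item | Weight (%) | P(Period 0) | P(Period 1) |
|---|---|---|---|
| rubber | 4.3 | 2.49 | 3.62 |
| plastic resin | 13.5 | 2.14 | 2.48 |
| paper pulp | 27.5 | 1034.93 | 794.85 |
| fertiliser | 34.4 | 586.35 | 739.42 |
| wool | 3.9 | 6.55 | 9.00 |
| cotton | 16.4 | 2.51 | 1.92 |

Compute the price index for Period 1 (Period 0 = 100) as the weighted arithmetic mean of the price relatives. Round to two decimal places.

rubber: 4.3 × (3.62/2.49) = 4.3 × 1.453815 = 6.2514
plastic resin: 13.5 × (2.48/2.14) = 13.5 × 1.158879 = 15.6449
paper pulp: 27.5 × (794.85/1034.93) = 27.5 × 0.768023 = 21.1206
fertiliser: 34.4 × (739.42/586.35) = 34.4 × 1.261056 = 43.3803
wool: 3.9 × (9.00/6.55) = 3.9 × 1.374046 = 5.3588
cotton: 16.4 × (1.92/2.51) = 16.4 × 0.764940 = 12.5450
Index = Σ wᵢ·(p₁ᵢ/p₀ᵢ) = 6.2514 + 15.6449 + 21.1206 + 43.3803 + 5.3588 + 12.5450 = 104.3010

104.30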